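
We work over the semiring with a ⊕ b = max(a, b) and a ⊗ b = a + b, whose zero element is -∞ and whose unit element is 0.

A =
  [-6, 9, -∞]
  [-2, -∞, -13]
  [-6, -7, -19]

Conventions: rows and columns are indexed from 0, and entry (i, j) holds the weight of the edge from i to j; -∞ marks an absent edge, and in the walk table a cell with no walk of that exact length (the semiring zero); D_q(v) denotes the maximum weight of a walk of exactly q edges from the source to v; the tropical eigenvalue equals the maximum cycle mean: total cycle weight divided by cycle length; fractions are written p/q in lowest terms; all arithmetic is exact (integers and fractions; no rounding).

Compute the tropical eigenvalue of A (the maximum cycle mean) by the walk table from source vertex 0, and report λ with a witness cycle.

q=0: [0, -∞, -∞]
q=1: [-6, 9, -∞]
q=2: [7, 3, -4]
q=3: [1, 16, -10]
Optimal cycle mean attained by: cycle 0->1->0, total 9 + (-2), length 2.
Answer: λ = 7/2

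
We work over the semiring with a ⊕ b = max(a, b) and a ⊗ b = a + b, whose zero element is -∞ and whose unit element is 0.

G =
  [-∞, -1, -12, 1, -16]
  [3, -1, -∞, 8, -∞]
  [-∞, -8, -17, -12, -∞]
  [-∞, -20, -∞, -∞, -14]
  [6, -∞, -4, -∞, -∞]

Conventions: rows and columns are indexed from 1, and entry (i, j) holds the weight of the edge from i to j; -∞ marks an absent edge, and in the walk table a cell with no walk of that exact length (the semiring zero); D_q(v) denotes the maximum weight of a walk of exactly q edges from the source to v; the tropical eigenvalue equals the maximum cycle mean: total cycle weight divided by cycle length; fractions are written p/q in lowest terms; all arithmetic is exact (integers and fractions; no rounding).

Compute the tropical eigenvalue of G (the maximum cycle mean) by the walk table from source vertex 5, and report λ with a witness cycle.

q=0: [-∞, -∞, -∞, -∞, 0]
q=1: [6, -∞, -4, -∞, -∞]
q=2: [-∞, 5, -6, 7, -10]
q=3: [8, 4, -14, 13, -7]
q=4: [7, 7, -4, 12, -1]
q=5: [10, 6, -5, 15, -2]
Optimal cycle mean attained by: cycle 1->2->1, total (-1) + 3, length 2.
Answer: λ = 1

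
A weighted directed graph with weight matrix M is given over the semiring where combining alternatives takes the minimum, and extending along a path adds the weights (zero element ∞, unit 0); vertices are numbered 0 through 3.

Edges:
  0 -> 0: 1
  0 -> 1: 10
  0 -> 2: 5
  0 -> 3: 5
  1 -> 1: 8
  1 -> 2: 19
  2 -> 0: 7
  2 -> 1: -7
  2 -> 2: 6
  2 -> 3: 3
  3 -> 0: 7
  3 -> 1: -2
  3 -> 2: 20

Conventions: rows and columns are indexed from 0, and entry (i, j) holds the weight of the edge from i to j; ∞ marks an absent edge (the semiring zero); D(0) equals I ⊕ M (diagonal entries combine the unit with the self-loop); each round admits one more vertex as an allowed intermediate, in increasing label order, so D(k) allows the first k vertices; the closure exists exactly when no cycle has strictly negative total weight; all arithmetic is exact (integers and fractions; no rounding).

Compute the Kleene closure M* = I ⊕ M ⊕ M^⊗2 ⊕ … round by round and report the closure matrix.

D(0):
  [0, 10, 5, 5]
  [∞, 0, 19, ∞]
  [7, -7, 0, 3]
  [7, -2, 20, 0]
D(1):
  [0, 10, 5, 5]
  [∞, 0, 19, ∞]
  [7, -7, 0, 3]
  [7, -2, 12, 0]
D(2):
  [0, 10, 5, 5]
  [∞, 0, 19, ∞]
  [7, -7, 0, 3]
  [7, -2, 12, 0]
D(3):
  [0, -2, 5, 5]
  [26, 0, 19, 22]
  [7, -7, 0, 3]
  [7, -2, 12, 0]
D(4):
  [0, -2, 5, 5]
  [26, 0, 19, 22]
  [7, -7, 0, 3]
  [7, -2, 12, 0]
Answer: M* = [[0, -2, 5, 5], [26, 0, 19, 22], [7, -7, 0, 3], [7, -2, 12, 0]]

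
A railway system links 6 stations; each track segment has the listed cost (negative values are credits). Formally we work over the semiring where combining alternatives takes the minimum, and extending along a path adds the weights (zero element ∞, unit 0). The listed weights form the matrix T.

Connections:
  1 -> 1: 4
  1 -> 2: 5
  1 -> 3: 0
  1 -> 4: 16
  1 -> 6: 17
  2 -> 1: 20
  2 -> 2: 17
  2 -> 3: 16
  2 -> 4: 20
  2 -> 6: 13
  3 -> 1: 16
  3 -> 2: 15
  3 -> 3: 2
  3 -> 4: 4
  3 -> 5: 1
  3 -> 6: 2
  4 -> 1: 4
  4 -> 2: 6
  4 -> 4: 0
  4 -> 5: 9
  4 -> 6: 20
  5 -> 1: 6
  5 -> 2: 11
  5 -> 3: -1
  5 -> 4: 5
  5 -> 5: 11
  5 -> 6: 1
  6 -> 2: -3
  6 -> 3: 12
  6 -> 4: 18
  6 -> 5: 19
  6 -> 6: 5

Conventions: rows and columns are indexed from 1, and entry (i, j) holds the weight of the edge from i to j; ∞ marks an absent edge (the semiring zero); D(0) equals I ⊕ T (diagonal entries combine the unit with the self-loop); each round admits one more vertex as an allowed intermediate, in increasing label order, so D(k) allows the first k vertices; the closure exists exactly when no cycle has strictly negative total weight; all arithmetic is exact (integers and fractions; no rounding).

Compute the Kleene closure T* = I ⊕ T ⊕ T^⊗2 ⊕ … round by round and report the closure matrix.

D(0):
  [0, 5, 0, 16, ∞, 17]
  [20, 0, 16, 20, ∞, 13]
  [16, 15, 0, 4, 1, 2]
  [4, 6, ∞, 0, 9, 20]
  [6, 11, -1, 5, 0, 1]
  [∞, -3, 12, 18, 19, 0]
D(1):
  [0, 5, 0, 16, ∞, 17]
  [20, 0, 16, 20, ∞, 13]
  [16, 15, 0, 4, 1, 2]
  [4, 6, 4, 0, 9, 20]
  [6, 11, -1, 5, 0, 1]
  [∞, -3, 12, 18, 19, 0]
D(2):
  [0, 5, 0, 16, ∞, 17]
  [20, 0, 16, 20, ∞, 13]
  [16, 15, 0, 4, 1, 2]
  [4, 6, 4, 0, 9, 19]
  [6, 11, -1, 5, 0, 1]
  [17, -3, 12, 17, 19, 0]
D(3):
  [0, 5, 0, 4, 1, 2]
  [20, 0, 16, 20, 17, 13]
  [16, 15, 0, 4, 1, 2]
  [4, 6, 4, 0, 5, 6]
  [6, 11, -1, 3, 0, 1]
  [17, -3, 12, 16, 13, 0]
D(4):
  [0, 5, 0, 4, 1, 2]
  [20, 0, 16, 20, 17, 13]
  [8, 10, 0, 4, 1, 2]
  [4, 6, 4, 0, 5, 6]
  [6, 9, -1, 3, 0, 1]
  [17, -3, 12, 16, 13, 0]
D(5):
  [0, 5, 0, 4, 1, 2]
  [20, 0, 16, 20, 17, 13]
  [7, 10, 0, 4, 1, 2]
  [4, 6, 4, 0, 5, 6]
  [6, 9, -1, 3, 0, 1]
  [17, -3, 12, 16, 13, 0]
D(6):
  [0, -1, 0, 4, 1, 2]
  [20, 0, 16, 20, 17, 13]
  [7, -1, 0, 4, 1, 2]
  [4, 3, 4, 0, 5, 6]
  [6, -2, -1, 3, 0, 1]
  [17, -3, 12, 16, 13, 0]
Answer: T* = [[0, -1, 0, 4, 1, 2], [20, 0, 16, 20, 17, 13], [7, -1, 0, 4, 1, 2], [4, 3, 4, 0, 5, 6], [6, -2, -1, 3, 0, 1], [17, -3, 12, 16, 13, 0]]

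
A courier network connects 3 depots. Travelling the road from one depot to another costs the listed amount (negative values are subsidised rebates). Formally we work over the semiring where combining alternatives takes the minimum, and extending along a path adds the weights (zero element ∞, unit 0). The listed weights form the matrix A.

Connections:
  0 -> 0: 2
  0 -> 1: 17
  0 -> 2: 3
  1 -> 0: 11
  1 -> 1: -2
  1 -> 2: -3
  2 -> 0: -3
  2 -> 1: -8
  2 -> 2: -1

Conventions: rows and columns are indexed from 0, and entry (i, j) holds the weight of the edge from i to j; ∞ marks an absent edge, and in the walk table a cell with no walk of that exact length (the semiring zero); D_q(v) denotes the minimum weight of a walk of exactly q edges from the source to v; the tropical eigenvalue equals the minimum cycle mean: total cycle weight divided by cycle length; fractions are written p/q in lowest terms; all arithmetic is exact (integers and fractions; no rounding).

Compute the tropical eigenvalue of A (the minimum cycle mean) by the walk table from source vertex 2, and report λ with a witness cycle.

q=0: [∞, ∞, 0]
q=1: [-3, -8, -1]
q=2: [-4, -10, -11]
q=3: [-14, -19, -13]
Optimal cycle mean attained by: cycle 1->2->1, total (-3) + (-8), length 2.
Answer: λ = -11/2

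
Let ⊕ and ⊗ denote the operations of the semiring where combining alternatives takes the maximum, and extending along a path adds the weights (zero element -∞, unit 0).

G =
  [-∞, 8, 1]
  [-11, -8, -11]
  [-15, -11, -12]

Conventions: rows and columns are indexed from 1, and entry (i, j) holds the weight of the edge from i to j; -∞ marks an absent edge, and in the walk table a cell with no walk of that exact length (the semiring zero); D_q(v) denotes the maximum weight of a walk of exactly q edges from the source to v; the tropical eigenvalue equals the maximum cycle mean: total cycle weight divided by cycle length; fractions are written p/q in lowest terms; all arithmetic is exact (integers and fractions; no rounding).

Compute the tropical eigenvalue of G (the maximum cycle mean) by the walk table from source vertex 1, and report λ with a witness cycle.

q=0: [0, -∞, -∞]
q=1: [-∞, 8, 1]
q=2: [-3, 0, -3]
q=3: [-11, 5, -2]
Optimal cycle mean attained by: cycle 1->2->1, total 8 + (-11), length 2.
Answer: λ = -3/2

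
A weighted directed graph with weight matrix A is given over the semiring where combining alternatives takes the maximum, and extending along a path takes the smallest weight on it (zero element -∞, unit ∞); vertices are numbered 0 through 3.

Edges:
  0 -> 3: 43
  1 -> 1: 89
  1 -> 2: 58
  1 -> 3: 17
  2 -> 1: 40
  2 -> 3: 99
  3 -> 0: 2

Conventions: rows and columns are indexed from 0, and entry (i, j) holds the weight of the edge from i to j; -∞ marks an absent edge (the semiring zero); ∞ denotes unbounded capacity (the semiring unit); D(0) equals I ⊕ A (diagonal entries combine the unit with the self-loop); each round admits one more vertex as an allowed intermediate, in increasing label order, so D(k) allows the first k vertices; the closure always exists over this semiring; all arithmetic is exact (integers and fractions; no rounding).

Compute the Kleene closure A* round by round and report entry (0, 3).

D(0):
  [∞, -∞, -∞, 43]
  [-∞, ∞, 58, 17]
  [-∞, 40, ∞, 99]
  [2, -∞, -∞, ∞]
D(1):
  [∞, -∞, -∞, 43]
  [-∞, ∞, 58, 17]
  [-∞, 40, ∞, 99]
  [2, -∞, -∞, ∞]
D(2):
  [∞, -∞, -∞, 43]
  [-∞, ∞, 58, 17]
  [-∞, 40, ∞, 99]
  [2, -∞, -∞, ∞]
D(3):
  [∞, -∞, -∞, 43]
  [-∞, ∞, 58, 58]
  [-∞, 40, ∞, 99]
  [2, -∞, -∞, ∞]
D(4):
  [∞, -∞, -∞, 43]
  [2, ∞, 58, 58]
  [2, 40, ∞, 99]
  [2, -∞, -∞, ∞]
Answer: A*[0][3] = 43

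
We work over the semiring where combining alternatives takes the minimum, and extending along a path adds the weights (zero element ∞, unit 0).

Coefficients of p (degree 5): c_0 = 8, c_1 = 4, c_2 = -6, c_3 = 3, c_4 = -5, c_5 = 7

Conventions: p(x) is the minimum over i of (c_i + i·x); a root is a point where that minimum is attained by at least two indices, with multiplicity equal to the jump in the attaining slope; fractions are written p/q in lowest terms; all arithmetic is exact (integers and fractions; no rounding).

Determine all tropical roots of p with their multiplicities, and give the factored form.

hull edge (i=0, c=8) to (i=2, c=-6): slope -7, span 2
hull edge (i=2, c=-6) to (i=4, c=-5): slope 1/2, span 2
hull edge (i=4, c=-5) to (i=5, c=7): slope 12, span 1
Factored form: p(x) = 7 ⊗ (x ⊕ (-12)) ⊗ (x ⊕ (-1/2)) ⊗ (x ⊕ (-1/2)) ⊗ (x ⊕ 7) ⊗ (x ⊕ 7)
Answer: roots = -12 (mult 1), -1/2 (mult 2), 7 (mult 2)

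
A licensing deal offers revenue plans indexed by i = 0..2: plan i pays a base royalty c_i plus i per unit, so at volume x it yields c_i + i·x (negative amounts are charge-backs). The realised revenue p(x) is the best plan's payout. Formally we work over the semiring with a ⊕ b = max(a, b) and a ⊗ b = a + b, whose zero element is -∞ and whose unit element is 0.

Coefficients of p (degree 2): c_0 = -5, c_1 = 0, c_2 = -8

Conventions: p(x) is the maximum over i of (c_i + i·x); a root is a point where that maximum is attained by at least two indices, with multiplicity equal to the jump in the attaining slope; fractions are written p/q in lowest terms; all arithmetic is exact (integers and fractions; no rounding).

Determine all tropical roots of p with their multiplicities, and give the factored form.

hull edge (i=0, c=-5) to (i=1, c=0): slope 5, span 1
hull edge (i=1, c=0) to (i=2, c=-8): slope -8, span 1
Factored form: p(x) = -8 ⊗ (x ⊕ (-5)) ⊗ (x ⊕ 8)
Answer: roots = -5 (mult 1), 8 (mult 1)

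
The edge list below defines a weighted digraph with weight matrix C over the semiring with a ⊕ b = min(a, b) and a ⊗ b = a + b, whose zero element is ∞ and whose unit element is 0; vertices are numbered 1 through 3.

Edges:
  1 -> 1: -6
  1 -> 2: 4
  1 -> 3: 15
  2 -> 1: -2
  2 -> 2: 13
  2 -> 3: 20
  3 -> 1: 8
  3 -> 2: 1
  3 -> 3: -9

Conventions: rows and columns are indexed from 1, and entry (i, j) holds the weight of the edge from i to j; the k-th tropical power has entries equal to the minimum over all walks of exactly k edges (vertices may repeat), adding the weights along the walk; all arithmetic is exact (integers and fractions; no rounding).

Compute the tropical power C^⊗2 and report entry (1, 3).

C^⊗2:
  [-12, -2, 6]
  [-8, 2, 11]
  [-1, -8, -18]
Key observation: the optimum is the walk 1->3->3, with weight 15 + (-9) = 6.
Optimal value attained by: walk 1->3->3.
Answer: (C^⊗2)[1][3] = 6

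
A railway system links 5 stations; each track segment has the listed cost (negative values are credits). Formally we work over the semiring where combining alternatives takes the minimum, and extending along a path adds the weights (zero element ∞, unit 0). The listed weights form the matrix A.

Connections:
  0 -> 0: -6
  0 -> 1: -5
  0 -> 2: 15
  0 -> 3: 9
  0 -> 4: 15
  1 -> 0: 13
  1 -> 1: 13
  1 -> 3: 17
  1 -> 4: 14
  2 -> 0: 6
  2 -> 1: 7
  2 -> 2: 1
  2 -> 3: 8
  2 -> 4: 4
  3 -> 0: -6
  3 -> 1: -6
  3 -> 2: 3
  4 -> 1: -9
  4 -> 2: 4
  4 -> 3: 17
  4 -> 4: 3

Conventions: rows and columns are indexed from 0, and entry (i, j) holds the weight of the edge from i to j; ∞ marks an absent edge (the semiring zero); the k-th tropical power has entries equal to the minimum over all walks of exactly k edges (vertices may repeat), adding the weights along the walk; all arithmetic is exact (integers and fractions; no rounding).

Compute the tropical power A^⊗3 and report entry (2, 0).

A^⊗2:
  [-12, -11, 9, 3, 9]
  [7, 5, 18, 22, 17]
  [0, -5, 2, 9, 5]
  [-12, -11, 4, 3, 7]
  [4, -6, 5, 8, 5]
A^⊗3:
  [-18, -17, 3, -3, 3]
  [1, 2, 19, 16, 19]
  [-6, -5, 3, 9, 6]
  [-18, -17, 3, -3, 3]
  [-2, -4, 6, 11, 8]
Key observation: the optimum is the walk 2->0->0->0, with weight 6 + (-6) + (-6) = -6.
Optimal value attained by: walk 2->0->0->0.
Answer: (A^⊗3)[2][0] = -6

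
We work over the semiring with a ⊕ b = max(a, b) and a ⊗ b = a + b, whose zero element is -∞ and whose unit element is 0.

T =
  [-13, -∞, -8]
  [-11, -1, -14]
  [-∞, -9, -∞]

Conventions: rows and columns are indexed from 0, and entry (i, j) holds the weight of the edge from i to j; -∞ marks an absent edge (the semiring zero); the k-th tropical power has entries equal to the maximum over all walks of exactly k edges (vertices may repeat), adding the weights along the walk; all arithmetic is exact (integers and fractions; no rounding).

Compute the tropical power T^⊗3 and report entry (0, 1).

T^⊗2:
  [-26, -17, -21]
  [-12, -2, -15]
  [-20, -10, -23]
T^⊗3:
  [-28, -18, -31]
  [-13, -3, -16]
  [-21, -11, -24]
Key observation: the optimum is the walk 0->2->1->1, with weight (-8) + (-9) + (-1) = -18.
Optimal value attained by: walk 0->2->1->1.
Answer: (T^⊗3)[0][1] = -18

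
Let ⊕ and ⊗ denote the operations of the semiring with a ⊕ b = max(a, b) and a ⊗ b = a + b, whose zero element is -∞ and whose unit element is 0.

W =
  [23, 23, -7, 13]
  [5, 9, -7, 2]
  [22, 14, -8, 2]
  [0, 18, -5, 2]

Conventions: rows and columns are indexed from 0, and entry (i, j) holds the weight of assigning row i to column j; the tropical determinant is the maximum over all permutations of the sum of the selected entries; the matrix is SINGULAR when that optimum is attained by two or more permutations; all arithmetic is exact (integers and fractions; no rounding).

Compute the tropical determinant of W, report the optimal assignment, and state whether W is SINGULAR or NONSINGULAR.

σ = (0, 1, 2, 3): 23 + 9 + (-8) + 2 = 26
σ = (0, 1, 3, 2): 23 + 9 + 2 + (-5) = 29
σ = (0, 2, 1, 3): 23 + (-7) + 14 + 2 = 32
σ = (0, 2, 3, 1): 23 + (-7) + 2 + 18 = 36
σ = (0, 3, 1, 2): 23 + 2 + 14 + (-5) = 34
σ = (0, 3, 2, 1): 23 + 2 + (-8) + 18 = 35
σ = (1, 0, 2, 3): 23 + 5 + (-8) + 2 = 22
σ = (1, 0, 3, 2): 23 + 5 + 2 + (-5) = 25
σ = (1, 2, 0, 3): 23 + (-7) + 22 + 2 = 40
σ = (1, 2, 3, 0): 23 + (-7) + 2 + 0 = 18
σ = (1, 3, 0, 2): 23 + 2 + 22 + (-5) = 42
σ = (1, 3, 2, 0): 23 + 2 + (-8) + 0 = 17
σ = (2, 0, 1, 3): (-7) + 5 + 14 + 2 = 14
σ = (2, 0, 3, 1): (-7) + 5 + 2 + 18 = 18
σ = (2, 1, 0, 3): (-7) + 9 + 22 + 2 = 26
σ = (2, 1, 3, 0): (-7) + 9 + 2 + 0 = 4
σ = (2, 3, 0, 1): (-7) + 2 + 22 + 18 = 35
σ = (2, 3, 1, 0): (-7) + 2 + 14 + 0 = 9
σ = (3, 0, 1, 2): 13 + 5 + 14 + (-5) = 27
σ = (3, 0, 2, 1): 13 + 5 + (-8) + 18 = 28
σ = (3, 1, 0, 2): 13 + 9 + 22 + (-5) = 39
σ = (3, 1, 2, 0): 13 + 9 + (-8) + 0 = 14
σ = (3, 2, 0, 1): 13 + (-7) + 22 + 18 = 46
σ = (3, 2, 1, 0): 13 + (-7) + 14 + 0 = 20
Optimal value attained by: σ = (3, 2, 0, 1).
Answer: det⊕(W) = 46; verdict: NONSINGULAR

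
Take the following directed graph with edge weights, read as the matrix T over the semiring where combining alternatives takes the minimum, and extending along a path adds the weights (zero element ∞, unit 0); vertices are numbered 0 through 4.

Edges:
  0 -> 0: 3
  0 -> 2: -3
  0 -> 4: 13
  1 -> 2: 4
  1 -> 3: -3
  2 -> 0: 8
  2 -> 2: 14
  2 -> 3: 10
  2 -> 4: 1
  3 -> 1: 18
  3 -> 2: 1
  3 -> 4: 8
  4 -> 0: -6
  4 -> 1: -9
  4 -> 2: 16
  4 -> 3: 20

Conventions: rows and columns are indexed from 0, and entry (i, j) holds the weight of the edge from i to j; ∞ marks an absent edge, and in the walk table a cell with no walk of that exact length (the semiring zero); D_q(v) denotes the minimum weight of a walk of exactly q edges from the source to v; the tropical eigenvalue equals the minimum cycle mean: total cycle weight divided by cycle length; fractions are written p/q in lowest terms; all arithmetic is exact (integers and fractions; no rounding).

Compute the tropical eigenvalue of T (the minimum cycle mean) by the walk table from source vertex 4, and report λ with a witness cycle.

q=0: [∞, ∞, ∞, ∞, 0]
q=1: [-6, -9, 16, 20, ∞]
q=2: [-3, 38, -9, -12, 7]
q=3: [-1, -2, -11, 1, -8]
q=4: [-14, -17, -4, -5, -10]
q=5: [-16, -19, -17, -20, -3]
Optimal cycle mean attained by: cycle 0->2->4->0, total (-3) + 1 + (-6), length 3.
Answer: λ = -8/3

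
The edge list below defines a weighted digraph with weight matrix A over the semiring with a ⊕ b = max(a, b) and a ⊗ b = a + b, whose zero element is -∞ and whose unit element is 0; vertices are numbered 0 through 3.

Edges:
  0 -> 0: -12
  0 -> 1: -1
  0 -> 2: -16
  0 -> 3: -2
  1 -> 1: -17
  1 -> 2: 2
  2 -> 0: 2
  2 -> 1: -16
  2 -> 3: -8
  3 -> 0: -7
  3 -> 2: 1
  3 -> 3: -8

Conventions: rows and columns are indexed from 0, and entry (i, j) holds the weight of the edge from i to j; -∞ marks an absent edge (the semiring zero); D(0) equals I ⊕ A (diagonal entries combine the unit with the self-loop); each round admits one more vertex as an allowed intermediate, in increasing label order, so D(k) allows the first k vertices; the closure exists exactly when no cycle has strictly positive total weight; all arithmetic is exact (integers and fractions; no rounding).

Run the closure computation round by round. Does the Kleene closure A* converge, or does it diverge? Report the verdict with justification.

D(0):
  [0, -1, -16, -2]
  [-∞, 0, 2, -∞]
  [2, -16, 0, -8]
  [-7, -∞, 1, 0]
D(1):
  [0, -1, -16, -2]
  [-∞, 0, 2, -∞]
  [2, 1, 0, 0]
  [-7, -8, 1, 0]
Detection: at round 2, diagonal entry (2, 2) turns strictly positive.
Key observation: the cycle 2->0->1->2 has total weight 2 + (-1) + 2, which is strictly positive.
Answer: DIVERGES — positive cycle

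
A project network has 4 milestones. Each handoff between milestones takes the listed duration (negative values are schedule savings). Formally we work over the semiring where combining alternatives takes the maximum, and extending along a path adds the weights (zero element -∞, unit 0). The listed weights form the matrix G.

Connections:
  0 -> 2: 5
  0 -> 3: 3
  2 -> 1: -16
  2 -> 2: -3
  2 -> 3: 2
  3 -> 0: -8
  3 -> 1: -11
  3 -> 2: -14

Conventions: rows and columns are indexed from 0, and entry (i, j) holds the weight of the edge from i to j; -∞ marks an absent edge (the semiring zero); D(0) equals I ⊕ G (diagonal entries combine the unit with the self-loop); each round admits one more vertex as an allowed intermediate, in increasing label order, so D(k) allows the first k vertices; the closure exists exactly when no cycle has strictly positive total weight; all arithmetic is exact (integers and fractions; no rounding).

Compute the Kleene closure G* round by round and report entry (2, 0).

D(0):
  [0, -∞, 5, 3]
  [-∞, 0, -∞, -∞]
  [-∞, -16, 0, 2]
  [-8, -11, -14, 0]
D(1):
  [0, -∞, 5, 3]
  [-∞, 0, -∞, -∞]
  [-∞, -16, 0, 2]
  [-8, -11, -3, 0]
D(2):
  [0, -∞, 5, 3]
  [-∞, 0, -∞, -∞]
  [-∞, -16, 0, 2]
  [-8, -11, -3, 0]
D(3):
  [0, -11, 5, 7]
  [-∞, 0, -∞, -∞]
  [-∞, -16, 0, 2]
  [-8, -11, -3, 0]
D(4):
  [0, -4, 5, 7]
  [-∞, 0, -∞, -∞]
  [-6, -9, 0, 2]
  [-8, -11, -3, 0]
Answer: G*[2][0] = -6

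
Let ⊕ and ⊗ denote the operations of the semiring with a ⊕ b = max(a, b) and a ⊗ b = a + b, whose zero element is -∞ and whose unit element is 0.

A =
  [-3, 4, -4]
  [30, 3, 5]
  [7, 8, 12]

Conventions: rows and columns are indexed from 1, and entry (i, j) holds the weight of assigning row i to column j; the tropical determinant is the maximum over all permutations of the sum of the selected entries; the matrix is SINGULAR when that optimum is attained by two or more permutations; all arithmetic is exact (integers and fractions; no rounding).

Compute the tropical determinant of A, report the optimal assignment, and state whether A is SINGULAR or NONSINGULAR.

σ = (1, 2, 3): (-3) + 3 + 12 = 12
σ = (1, 3, 2): (-3) + 5 + 8 = 10
σ = (2, 1, 3): 4 + 30 + 12 = 46
σ = (2, 3, 1): 4 + 5 + 7 = 16
σ = (3, 1, 2): (-4) + 30 + 8 = 34
σ = (3, 2, 1): (-4) + 3 + 7 = 6
Optimal value attained by: σ = (2, 1, 3).
Answer: det⊕(A) = 46; verdict: NONSINGULAR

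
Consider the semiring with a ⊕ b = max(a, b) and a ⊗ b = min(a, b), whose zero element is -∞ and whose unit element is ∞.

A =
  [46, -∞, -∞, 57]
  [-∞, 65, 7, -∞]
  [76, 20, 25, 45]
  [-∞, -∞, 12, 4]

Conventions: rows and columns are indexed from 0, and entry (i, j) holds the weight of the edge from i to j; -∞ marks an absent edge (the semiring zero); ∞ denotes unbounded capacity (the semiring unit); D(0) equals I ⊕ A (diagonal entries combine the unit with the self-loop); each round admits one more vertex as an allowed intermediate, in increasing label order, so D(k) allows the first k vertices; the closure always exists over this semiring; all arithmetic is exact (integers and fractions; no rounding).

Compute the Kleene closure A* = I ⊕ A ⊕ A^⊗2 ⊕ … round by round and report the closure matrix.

D(0):
  [∞, -∞, -∞, 57]
  [-∞, ∞, 7, -∞]
  [76, 20, ∞, 45]
  [-∞, -∞, 12, ∞]
D(1):
  [∞, -∞, -∞, 57]
  [-∞, ∞, 7, -∞]
  [76, 20, ∞, 57]
  [-∞, -∞, 12, ∞]
D(2):
  [∞, -∞, -∞, 57]
  [-∞, ∞, 7, -∞]
  [76, 20, ∞, 57]
  [-∞, -∞, 12, ∞]
D(3):
  [∞, -∞, -∞, 57]
  [7, ∞, 7, 7]
  [76, 20, ∞, 57]
  [12, 12, 12, ∞]
D(4):
  [∞, 12, 12, 57]
  [7, ∞, 7, 7]
  [76, 20, ∞, 57]
  [12, 12, 12, ∞]
Answer: A* = [[∞, 12, 12, 57], [7, ∞, 7, 7], [76, 20, ∞, 57], [12, 12, 12, ∞]]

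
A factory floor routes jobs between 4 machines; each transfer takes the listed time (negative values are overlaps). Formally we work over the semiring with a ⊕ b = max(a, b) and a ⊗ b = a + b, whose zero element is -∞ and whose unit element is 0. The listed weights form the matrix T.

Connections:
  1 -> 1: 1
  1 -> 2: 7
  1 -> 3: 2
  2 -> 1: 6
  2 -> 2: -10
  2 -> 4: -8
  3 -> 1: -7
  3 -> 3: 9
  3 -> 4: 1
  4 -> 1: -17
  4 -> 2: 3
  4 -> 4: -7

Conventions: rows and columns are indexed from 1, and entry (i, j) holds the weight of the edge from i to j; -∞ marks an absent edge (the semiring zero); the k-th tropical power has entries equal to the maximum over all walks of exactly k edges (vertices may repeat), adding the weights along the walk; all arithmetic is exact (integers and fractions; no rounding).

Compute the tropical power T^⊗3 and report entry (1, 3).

T^⊗2:
  [13, 8, 11, 3]
  [7, 13, 8, -15]
  [2, 4, 18, 10]
  [9, -4, -15, -5]
T^⊗3:
  [14, 20, 20, 12]
  [19, 14, 17, 9]
  [11, 13, 27, 19]
  [10, 16, 11, -12]
Key observation: the optimum is the walk 1->3->3->3, with weight 2 + 9 + 9 = 20.
Optimal value attained by: walk 1->3->3->3.
Answer: (T^⊗3)[1][3] = 20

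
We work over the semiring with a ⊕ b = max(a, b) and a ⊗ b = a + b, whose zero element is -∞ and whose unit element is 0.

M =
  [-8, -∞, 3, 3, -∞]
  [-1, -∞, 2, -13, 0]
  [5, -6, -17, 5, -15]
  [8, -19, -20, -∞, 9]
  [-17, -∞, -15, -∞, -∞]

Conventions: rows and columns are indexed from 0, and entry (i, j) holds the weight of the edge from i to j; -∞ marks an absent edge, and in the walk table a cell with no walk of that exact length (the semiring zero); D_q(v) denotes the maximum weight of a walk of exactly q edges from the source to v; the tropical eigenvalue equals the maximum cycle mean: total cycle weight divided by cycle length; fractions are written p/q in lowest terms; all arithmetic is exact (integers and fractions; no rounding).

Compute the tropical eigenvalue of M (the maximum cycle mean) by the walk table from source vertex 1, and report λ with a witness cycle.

q=0: [-∞, 0, -∞, -∞, -∞]
q=1: [-1, -∞, 2, -13, 0]
q=2: [7, -4, 2, 7, -4]
q=3: [15, -4, 10, 10, 16]
q=4: [18, 4, 18, 18, 19]
q=5: [26, 12, 21, 23, 27]
Optimal cycle mean attained by: cycle 0->3->0, total 3 + 8, length 2.
Answer: λ = 11/2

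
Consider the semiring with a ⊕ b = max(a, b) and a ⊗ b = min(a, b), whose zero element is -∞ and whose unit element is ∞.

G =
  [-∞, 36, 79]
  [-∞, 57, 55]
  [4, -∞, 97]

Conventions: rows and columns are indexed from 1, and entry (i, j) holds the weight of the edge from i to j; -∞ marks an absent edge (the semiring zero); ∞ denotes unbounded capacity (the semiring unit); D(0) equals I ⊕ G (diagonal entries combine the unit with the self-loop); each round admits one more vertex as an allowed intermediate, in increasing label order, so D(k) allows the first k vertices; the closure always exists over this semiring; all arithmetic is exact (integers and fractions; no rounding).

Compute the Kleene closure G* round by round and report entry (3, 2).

D(0):
  [∞, 36, 79]
  [-∞, ∞, 55]
  [4, -∞, ∞]
D(1):
  [∞, 36, 79]
  [-∞, ∞, 55]
  [4, 4, ∞]
D(2):
  [∞, 36, 79]
  [-∞, ∞, 55]
  [4, 4, ∞]
D(3):
  [∞, 36, 79]
  [4, ∞, 55]
  [4, 4, ∞]
Answer: G*[3][2] = 4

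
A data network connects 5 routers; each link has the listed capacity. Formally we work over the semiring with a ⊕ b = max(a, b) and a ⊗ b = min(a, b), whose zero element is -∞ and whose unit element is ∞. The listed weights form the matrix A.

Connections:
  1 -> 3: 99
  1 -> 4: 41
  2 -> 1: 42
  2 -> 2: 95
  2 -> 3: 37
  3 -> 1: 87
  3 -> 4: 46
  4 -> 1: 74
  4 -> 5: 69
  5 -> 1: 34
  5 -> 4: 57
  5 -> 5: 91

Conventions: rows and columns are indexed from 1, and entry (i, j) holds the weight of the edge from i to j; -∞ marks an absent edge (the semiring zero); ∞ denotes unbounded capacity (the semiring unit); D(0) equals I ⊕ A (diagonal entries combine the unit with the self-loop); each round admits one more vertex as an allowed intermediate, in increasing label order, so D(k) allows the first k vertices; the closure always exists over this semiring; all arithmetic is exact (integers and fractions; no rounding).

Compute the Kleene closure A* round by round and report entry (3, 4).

D(0):
  [∞, -∞, 99, 41, -∞]
  [42, ∞, 37, -∞, -∞]
  [87, -∞, ∞, 46, -∞]
  [74, -∞, -∞, ∞, 69]
  [34, -∞, -∞, 57, ∞]
D(1):
  [∞, -∞, 99, 41, -∞]
  [42, ∞, 42, 41, -∞]
  [87, -∞, ∞, 46, -∞]
  [74, -∞, 74, ∞, 69]
  [34, -∞, 34, 57, ∞]
D(2):
  [∞, -∞, 99, 41, -∞]
  [42, ∞, 42, 41, -∞]
  [87, -∞, ∞, 46, -∞]
  [74, -∞, 74, ∞, 69]
  [34, -∞, 34, 57, ∞]
D(3):
  [∞, -∞, 99, 46, -∞]
  [42, ∞, 42, 42, -∞]
  [87, -∞, ∞, 46, -∞]
  [74, -∞, 74, ∞, 69]
  [34, -∞, 34, 57, ∞]
D(4):
  [∞, -∞, 99, 46, 46]
  [42, ∞, 42, 42, 42]
  [87, -∞, ∞, 46, 46]
  [74, -∞, 74, ∞, 69]
  [57, -∞, 57, 57, ∞]
D(5):
  [∞, -∞, 99, 46, 46]
  [42, ∞, 42, 42, 42]
  [87, -∞, ∞, 46, 46]
  [74, -∞, 74, ∞, 69]
  [57, -∞, 57, 57, ∞]
Answer: A*[3][4] = 46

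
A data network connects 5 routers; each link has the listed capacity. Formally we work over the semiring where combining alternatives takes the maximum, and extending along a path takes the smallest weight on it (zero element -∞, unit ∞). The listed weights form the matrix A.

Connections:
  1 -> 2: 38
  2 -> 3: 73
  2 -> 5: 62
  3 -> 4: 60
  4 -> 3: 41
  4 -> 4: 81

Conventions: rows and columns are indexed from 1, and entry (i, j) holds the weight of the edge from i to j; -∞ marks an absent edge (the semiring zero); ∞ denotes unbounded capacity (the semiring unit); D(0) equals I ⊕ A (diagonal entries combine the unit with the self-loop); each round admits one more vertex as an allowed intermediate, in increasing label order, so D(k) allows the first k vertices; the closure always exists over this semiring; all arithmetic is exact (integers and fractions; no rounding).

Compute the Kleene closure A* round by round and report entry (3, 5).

D(0):
  [∞, 38, -∞, -∞, -∞]
  [-∞, ∞, 73, -∞, 62]
  [-∞, -∞, ∞, 60, -∞]
  [-∞, -∞, 41, ∞, -∞]
  [-∞, -∞, -∞, -∞, ∞]
D(1):
  [∞, 38, -∞, -∞, -∞]
  [-∞, ∞, 73, -∞, 62]
  [-∞, -∞, ∞, 60, -∞]
  [-∞, -∞, 41, ∞, -∞]
  [-∞, -∞, -∞, -∞, ∞]
D(2):
  [∞, 38, 38, -∞, 38]
  [-∞, ∞, 73, -∞, 62]
  [-∞, -∞, ∞, 60, -∞]
  [-∞, -∞, 41, ∞, -∞]
  [-∞, -∞, -∞, -∞, ∞]
D(3):
  [∞, 38, 38, 38, 38]
  [-∞, ∞, 73, 60, 62]
  [-∞, -∞, ∞, 60, -∞]
  [-∞, -∞, 41, ∞, -∞]
  [-∞, -∞, -∞, -∞, ∞]
D(4):
  [∞, 38, 38, 38, 38]
  [-∞, ∞, 73, 60, 62]
  [-∞, -∞, ∞, 60, -∞]
  [-∞, -∞, 41, ∞, -∞]
  [-∞, -∞, -∞, -∞, ∞]
D(5):
  [∞, 38, 38, 38, 38]
  [-∞, ∞, 73, 60, 62]
  [-∞, -∞, ∞, 60, -∞]
  [-∞, -∞, 41, ∞, -∞]
  [-∞, -∞, -∞, -∞, ∞]
Answer: A*[3][5] = -∞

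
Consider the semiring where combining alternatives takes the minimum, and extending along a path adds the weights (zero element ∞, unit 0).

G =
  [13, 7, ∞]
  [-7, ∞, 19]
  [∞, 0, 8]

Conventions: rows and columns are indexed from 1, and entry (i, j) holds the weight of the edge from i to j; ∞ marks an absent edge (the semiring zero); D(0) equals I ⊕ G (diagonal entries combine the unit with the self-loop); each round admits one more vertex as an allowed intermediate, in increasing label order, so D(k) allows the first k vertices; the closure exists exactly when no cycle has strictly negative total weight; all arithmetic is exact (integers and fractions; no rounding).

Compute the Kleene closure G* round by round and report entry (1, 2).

D(0):
  [0, 7, ∞]
  [-7, 0, 19]
  [∞, 0, 0]
D(1):
  [0, 7, ∞]
  [-7, 0, 19]
  [∞, 0, 0]
D(2):
  [0, 7, 26]
  [-7, 0, 19]
  [-7, 0, 0]
D(3):
  [0, 7, 26]
  [-7, 0, 19]
  [-7, 0, 0]
Answer: G*[1][2] = 7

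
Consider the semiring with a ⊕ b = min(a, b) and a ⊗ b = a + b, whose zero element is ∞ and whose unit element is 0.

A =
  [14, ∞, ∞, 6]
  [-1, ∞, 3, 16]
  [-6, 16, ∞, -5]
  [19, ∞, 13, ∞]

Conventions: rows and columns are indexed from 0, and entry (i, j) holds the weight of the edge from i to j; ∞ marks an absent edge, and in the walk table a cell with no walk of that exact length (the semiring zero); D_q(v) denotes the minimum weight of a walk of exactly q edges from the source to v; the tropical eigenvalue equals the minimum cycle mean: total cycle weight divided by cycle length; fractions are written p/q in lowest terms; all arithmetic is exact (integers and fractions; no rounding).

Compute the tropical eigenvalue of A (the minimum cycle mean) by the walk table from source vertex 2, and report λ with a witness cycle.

q=0: [∞, ∞, 0, ∞]
q=1: [-6, 16, ∞, -5]
q=2: [8, ∞, 8, 0]
q=3: [2, 24, 13, 3]
q=4: [7, 29, 16, 8]
Optimal cycle mean attained by: cycle 2->3->2, total (-5) + 13, length 2.
Answer: λ = 4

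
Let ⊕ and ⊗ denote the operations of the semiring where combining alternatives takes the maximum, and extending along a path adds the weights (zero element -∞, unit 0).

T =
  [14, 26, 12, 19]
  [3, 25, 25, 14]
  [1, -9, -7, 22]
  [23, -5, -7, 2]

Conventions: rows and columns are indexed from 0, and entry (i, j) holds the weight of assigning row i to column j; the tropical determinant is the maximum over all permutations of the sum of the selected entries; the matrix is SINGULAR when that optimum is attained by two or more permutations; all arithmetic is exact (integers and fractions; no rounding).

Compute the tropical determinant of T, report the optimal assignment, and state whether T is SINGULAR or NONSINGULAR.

σ = (0, 1, 2, 3): 14 + 25 + (-7) + 2 = 34
σ = (0, 1, 3, 2): 14 + 25 + 22 + (-7) = 54
σ = (0, 2, 1, 3): 14 + 25 + (-9) + 2 = 32
σ = (0, 2, 3, 1): 14 + 25 + 22 + (-5) = 56
σ = (0, 3, 1, 2): 14 + 14 + (-9) + (-7) = 12
σ = (0, 3, 2, 1): 14 + 14 + (-7) + (-5) = 16
σ = (1, 0, 2, 3): 26 + 3 + (-7) + 2 = 24
σ = (1, 0, 3, 2): 26 + 3 + 22 + (-7) = 44
σ = (1, 2, 0, 3): 26 + 25 + 1 + 2 = 54
σ = (1, 2, 3, 0): 26 + 25 + 22 + 23 = 96
σ = (1, 3, 0, 2): 26 + 14 + 1 + (-7) = 34
σ = (1, 3, 2, 0): 26 + 14 + (-7) + 23 = 56
σ = (2, 0, 1, 3): 12 + 3 + (-9) + 2 = 8
σ = (2, 0, 3, 1): 12 + 3 + 22 + (-5) = 32
σ = (2, 1, 0, 3): 12 + 25 + 1 + 2 = 40
σ = (2, 1, 3, 0): 12 + 25 + 22 + 23 = 82
σ = (2, 3, 0, 1): 12 + 14 + 1 + (-5) = 22
σ = (2, 3, 1, 0): 12 + 14 + (-9) + 23 = 40
σ = (3, 0, 1, 2): 19 + 3 + (-9) + (-7) = 6
σ = (3, 0, 2, 1): 19 + 3 + (-7) + (-5) = 10
σ = (3, 1, 0, 2): 19 + 25 + 1 + (-7) = 38
σ = (3, 1, 2, 0): 19 + 25 + (-7) + 23 = 60
σ = (3, 2, 0, 1): 19 + 25 + 1 + (-5) = 40
σ = (3, 2, 1, 0): 19 + 25 + (-9) + 23 = 58
Optimal value attained by: σ = (1, 2, 3, 0).
Answer: det⊕(T) = 96; verdict: NONSINGULAR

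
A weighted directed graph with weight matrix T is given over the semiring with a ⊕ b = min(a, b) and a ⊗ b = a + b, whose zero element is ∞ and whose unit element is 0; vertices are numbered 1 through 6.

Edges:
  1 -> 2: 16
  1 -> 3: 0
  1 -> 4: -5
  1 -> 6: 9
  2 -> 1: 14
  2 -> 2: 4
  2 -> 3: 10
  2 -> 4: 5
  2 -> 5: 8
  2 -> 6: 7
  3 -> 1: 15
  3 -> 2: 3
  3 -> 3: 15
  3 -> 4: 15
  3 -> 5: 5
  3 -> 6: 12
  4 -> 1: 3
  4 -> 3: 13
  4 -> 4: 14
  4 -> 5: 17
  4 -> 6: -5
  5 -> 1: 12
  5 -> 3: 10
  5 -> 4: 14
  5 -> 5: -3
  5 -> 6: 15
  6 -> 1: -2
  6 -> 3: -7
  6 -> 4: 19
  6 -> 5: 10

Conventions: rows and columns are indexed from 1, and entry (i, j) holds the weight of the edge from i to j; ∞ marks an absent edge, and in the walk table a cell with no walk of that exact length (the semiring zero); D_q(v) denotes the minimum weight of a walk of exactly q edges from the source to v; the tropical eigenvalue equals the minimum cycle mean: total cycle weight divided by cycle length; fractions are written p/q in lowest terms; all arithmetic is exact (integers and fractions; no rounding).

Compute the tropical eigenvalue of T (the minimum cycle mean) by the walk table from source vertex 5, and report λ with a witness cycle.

q=0: [∞, ∞, ∞, ∞, 0, ∞]
q=1: [12, ∞, 10, 14, -3, 15]
q=2: [9, 13, 7, 7, -6, 9]
q=3: [6, 10, 2, 4, -9, 2]
q=4: [0, 5, -5, 1, -12, -1]
q=5: [-3, -2, -8, -5, -15, -4]
q=6: [-6, -5, -11, -8, -18, -10]
Optimal cycle mean attained by: cycle 1->4->6->1, total (-5) + (-5) + (-2), length 3.
Answer: λ = -4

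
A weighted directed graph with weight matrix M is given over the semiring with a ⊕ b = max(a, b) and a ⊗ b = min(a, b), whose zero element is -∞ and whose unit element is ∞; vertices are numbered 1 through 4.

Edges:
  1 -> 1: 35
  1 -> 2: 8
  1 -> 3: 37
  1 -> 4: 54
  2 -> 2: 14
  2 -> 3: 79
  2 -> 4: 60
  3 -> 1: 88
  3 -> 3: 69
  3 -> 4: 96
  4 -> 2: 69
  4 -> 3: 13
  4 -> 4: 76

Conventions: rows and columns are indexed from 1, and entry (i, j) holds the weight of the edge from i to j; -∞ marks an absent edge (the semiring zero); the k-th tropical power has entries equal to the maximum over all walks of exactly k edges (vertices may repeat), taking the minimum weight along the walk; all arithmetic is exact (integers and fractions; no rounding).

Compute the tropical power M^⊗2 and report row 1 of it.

M^⊗2:
  [37, 54, 37, 54]
  [79, 60, 69, 79]
  [69, 69, 69, 76]
  [13, 69, 69, 76]
Answer: row 1 of M^⊗2 = [37, 54, 37, 54]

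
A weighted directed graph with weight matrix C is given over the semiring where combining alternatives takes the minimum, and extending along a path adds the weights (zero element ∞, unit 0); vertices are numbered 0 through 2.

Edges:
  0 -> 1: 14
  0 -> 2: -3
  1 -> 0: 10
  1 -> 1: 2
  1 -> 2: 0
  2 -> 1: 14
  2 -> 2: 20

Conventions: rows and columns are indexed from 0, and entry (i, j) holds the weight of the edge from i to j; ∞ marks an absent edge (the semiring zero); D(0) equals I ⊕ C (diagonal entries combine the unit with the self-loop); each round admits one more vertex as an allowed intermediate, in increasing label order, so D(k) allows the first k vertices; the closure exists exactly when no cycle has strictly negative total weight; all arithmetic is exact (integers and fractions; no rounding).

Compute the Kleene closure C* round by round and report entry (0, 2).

D(0):
  [0, 14, -3]
  [10, 0, 0]
  [∞, 14, 0]
D(1):
  [0, 14, -3]
  [10, 0, 0]
  [∞, 14, 0]
D(2):
  [0, 14, -3]
  [10, 0, 0]
  [24, 14, 0]
D(3):
  [0, 11, -3]
  [10, 0, 0]
  [24, 14, 0]
Answer: C*[0][2] = -3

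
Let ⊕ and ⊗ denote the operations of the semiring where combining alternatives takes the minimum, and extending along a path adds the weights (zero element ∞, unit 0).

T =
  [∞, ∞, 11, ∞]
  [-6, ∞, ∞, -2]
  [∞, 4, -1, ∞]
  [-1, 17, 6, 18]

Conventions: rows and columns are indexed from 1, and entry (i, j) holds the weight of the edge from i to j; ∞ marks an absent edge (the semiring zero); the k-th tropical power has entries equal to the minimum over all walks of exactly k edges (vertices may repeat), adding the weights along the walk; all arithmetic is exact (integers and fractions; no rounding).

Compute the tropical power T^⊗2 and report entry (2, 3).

T^⊗2:
  [∞, 15, 10, ∞]
  [-3, 15, 4, 16]
  [-2, 3, -2, 2]
  [11, 10, 5, 15]
Key observation: the optimum is the walk 2->4->3, with weight (-2) + 6 = 4.
Optimal value attained by: walk 2->4->3.
Answer: (T^⊗2)[2][3] = 4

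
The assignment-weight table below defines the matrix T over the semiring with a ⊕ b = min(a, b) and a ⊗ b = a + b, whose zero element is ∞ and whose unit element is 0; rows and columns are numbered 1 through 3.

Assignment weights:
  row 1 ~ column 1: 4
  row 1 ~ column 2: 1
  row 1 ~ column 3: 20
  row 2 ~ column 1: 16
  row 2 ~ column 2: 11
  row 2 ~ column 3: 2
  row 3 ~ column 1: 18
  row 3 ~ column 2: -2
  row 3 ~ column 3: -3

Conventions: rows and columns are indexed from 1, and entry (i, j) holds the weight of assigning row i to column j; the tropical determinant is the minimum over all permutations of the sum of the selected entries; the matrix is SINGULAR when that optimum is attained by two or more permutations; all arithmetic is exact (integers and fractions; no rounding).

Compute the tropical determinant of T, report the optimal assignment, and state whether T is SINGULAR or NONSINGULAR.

σ = (1, 2, 3): 4 + 11 + (-3) = 12
σ = (1, 3, 2): 4 + 2 + (-2) = 4
σ = (2, 1, 3): 1 + 16 + (-3) = 14
σ = (2, 3, 1): 1 + 2 + 18 = 21
σ = (3, 1, 2): 20 + 16 + (-2) = 34
σ = (3, 2, 1): 20 + 11 + 18 = 49
Optimal value attained by: σ = (1, 3, 2).
Answer: det⊕(T) = 4; verdict: NONSINGULAR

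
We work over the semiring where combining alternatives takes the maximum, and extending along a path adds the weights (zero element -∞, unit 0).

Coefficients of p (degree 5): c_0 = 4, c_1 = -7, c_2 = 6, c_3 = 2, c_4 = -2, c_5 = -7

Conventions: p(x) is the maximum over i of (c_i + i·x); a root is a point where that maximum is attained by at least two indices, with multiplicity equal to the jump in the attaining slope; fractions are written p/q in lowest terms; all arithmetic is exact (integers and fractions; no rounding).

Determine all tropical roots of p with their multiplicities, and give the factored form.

hull edge (i=0, c=4) to (i=2, c=6): slope 1, span 2
hull edge (i=2, c=6) to (i=4, c=-2): slope -4, span 2
hull edge (i=4, c=-2) to (i=5, c=-7): slope -5, span 1
Factored form: p(x) = -7 ⊗ (x ⊕ (-1)) ⊗ (x ⊕ (-1)) ⊗ (x ⊕ 4) ⊗ (x ⊕ 4) ⊗ (x ⊕ 5)
Answer: roots = -1 (mult 2), 4 (mult 2), 5 (mult 1)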